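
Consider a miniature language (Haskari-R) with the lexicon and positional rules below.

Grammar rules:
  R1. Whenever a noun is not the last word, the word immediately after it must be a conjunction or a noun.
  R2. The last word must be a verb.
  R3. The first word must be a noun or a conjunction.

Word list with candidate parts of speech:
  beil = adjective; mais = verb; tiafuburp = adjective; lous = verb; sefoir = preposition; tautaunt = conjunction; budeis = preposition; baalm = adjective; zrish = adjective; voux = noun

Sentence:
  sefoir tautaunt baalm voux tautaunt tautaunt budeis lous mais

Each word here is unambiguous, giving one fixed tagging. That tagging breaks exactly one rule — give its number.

3

Fixed tagging: preposition conjunction adjective noun conjunction conjunction preposition verb verb.
Checking each rule: R1 holds, R2 holds, R3 violated.
Only rule 3 fails.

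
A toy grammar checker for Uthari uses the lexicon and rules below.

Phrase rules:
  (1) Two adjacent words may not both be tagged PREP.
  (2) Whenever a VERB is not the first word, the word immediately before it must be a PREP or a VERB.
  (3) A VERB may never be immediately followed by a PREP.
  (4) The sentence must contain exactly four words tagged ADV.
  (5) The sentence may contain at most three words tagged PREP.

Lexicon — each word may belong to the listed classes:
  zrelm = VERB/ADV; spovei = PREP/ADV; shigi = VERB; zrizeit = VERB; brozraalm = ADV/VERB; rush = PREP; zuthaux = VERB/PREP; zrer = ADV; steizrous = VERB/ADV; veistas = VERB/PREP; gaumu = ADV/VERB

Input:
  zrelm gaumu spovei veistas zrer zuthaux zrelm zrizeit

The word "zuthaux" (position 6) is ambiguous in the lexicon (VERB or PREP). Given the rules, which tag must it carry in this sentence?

PREP

Candidates per position — 1:zrelm {VERB,ADV}; 2:gaumu {ADV,VERB}; 3:spovei {PREP,ADV}; 4:veistas {VERB,PREP}; 5:zrer {ADV}; 6:zuthaux {VERB,PREP}; 7:zrelm {VERB,ADV}; 8:zrizeit {VERB}.
Position 6: VERB is ruled out by rule 2; that leaves PREP.
Position 7: ADV is ruled out by rule 2; that leaves VERB.
Position 1: VERB is ruled out by rule 4; that leaves ADV.
Position 2: VERB is ruled out by rule 2; that leaves ADV.
Position 3: PREP is ruled out by rule 4; that leaves ADV.
Position 4: VERB is ruled out by rule 2; that leaves PREP.
The unique satisfying tagging is: ADV ADV ADV PREP ADV PREP VERB VERB.
Rule-by-rule: rule 1 holds; rule 2 holds; rule 3 holds; rule 4 holds; rule 5 holds.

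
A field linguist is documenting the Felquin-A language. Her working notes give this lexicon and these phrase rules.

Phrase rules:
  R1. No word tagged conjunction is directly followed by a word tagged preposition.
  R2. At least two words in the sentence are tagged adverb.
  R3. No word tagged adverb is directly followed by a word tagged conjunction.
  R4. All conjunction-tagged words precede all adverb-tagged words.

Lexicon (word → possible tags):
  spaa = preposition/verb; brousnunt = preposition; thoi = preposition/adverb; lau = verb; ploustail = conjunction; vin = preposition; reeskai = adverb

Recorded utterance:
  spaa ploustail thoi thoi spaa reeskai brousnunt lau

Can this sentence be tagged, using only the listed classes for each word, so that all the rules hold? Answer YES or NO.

Candidates per position — 1:spaa {preposition,verb}; 2:ploustail {conjunction}; 3:thoi {preposition,adverb}; 4:thoi {preposition,adverb}; 5:spaa {preposition,verb}; 6:reeskai {adverb}; 7:brousnunt {preposition}; 8:lau {verb}.
One satisfying assignment: preposition conjunction adverb preposition verb adverb preposition verb.
Check: rule 1 holds; rule 2 holds; rule 3 holds; rule 4 holds.

YES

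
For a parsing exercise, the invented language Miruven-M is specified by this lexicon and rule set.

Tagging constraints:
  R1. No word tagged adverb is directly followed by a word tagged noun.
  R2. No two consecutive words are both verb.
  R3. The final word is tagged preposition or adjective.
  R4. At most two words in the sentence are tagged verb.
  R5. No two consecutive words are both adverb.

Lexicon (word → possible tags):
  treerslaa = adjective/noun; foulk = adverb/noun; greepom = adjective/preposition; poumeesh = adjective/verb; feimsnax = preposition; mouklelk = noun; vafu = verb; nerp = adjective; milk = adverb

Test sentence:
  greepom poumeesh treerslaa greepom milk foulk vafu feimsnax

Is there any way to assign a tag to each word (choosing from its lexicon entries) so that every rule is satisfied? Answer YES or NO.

NO

Candidates per position — 1:greepom {adjective,preposition}; 2:poumeesh {adjective,verb}; 3:treerslaa {adjective,noun}; 4:greepom {adjective,preposition}; 5:milk {adverb}; 6:foulk {adverb,noun}; 7:vafu {verb}; 8:feimsnax {preposition}.
Every candidate sequence violates at least one rule; no consistent tagging exists.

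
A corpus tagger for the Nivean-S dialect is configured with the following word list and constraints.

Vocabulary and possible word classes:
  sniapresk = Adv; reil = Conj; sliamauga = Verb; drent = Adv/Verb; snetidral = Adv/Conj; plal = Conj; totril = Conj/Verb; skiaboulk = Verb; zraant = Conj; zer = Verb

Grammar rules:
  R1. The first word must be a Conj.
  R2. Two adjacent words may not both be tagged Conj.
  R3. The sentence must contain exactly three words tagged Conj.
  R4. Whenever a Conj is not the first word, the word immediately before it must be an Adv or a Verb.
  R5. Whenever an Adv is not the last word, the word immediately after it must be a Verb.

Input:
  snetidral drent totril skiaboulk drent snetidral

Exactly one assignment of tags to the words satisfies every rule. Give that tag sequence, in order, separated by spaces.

Conj Verb Conj Verb Verb Conj

Candidates per position — 1:snetidral {Adv,Conj}; 2:drent {Adv,Verb}; 3:totril {Conj,Verb}; 4:skiaboulk {Verb}; 5:drent {Adv,Verb}; 6:snetidral {Adv,Conj}.
Word 1 cannot be Adv — rule 1 would then fail for every completion. It is Conj.
Word 3 cannot be Verb — rule 3 would then fail for every completion. It is Conj.
Word 5 cannot be Adv — rule 5 would then fail for every completion. It is Verb.
Word 6 cannot be Adv — rule 3 would then fail for every completion. It is Conj.
Word 2 cannot be Adv — rule 5 would then fail for every completion. It is Verb.
The unique satisfying tagging is: Conj Verb Conj Verb Verb Conj.
Checking: rule 1 ok; rule 2 ok; rule 3 ok; rule 4 ok; rule 5 ok.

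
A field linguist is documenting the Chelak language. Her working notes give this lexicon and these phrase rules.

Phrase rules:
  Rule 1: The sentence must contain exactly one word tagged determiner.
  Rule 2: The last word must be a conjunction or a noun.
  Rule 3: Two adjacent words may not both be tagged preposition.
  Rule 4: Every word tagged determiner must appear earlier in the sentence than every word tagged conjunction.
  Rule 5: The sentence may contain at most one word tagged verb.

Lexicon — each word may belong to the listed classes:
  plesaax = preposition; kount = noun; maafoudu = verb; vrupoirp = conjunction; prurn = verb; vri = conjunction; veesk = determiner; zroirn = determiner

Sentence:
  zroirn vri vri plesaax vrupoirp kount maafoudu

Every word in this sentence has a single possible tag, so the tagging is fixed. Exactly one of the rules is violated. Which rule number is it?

Fixed tagging: determiner conjunction conjunction preposition conjunction noun verb.
Applying the rules: R1 ok, R2 fails, R3 ok, R4 ok, R5 ok.
Only rule 2 fails.

2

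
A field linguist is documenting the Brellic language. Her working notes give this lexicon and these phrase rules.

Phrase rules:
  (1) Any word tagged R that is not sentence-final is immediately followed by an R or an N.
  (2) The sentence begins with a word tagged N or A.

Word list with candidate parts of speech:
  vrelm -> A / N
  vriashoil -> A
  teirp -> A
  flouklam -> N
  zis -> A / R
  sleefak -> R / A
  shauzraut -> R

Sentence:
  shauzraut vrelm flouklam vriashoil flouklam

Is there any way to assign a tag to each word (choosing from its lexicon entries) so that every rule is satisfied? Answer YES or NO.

Candidates per position — 1:shauzraut {R}; 2:vrelm {A,N}; 3:flouklam {N}; 4:vriashoil {A}; 5:flouklam {N}.
Rule 2 cannot be satisfied by any choice of tags from the lexicon.
So there is no consistent tagging.

NO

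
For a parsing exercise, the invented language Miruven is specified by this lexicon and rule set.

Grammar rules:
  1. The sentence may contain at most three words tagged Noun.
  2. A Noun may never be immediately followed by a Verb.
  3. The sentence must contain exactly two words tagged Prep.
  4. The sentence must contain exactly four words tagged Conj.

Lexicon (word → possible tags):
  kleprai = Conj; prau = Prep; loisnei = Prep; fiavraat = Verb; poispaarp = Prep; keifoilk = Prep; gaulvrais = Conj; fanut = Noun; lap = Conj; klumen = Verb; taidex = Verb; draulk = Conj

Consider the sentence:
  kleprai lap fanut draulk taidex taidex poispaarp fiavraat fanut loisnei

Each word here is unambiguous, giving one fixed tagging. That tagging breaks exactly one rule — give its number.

4

Fixed tagging: Conj Conj Noun Conj Verb Verb Prep Verb Noun Prep.
Checking each rule: R1 ✓, R2 ✓, R3 ✓, R4 ✗.
Only rule 4 fails.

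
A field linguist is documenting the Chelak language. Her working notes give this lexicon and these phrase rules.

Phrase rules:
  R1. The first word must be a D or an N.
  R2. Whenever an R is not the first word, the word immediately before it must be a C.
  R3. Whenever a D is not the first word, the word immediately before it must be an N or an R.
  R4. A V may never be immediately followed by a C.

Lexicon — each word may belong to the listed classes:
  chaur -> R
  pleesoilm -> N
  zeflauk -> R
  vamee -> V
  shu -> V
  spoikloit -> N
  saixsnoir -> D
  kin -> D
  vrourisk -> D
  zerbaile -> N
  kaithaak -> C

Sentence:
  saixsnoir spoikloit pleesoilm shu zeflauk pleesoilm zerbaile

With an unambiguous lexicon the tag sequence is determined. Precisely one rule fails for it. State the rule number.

2

Fixed tagging: D N N V R N N.
Rule check: R1 ok, R2 fails, R3 ok, R4 ok.
Only rule 2 fails.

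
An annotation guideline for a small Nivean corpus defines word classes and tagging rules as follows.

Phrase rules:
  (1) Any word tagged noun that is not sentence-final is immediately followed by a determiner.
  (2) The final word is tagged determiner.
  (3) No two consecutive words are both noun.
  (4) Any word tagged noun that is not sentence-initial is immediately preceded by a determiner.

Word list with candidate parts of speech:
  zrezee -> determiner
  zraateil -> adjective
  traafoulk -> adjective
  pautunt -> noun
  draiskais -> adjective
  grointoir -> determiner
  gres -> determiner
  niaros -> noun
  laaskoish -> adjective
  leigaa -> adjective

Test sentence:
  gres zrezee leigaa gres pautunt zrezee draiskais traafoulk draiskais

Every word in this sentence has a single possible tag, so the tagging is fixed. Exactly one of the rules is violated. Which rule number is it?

Fixed tagging: determiner determiner adjective determiner noun determiner adjective adjective adjective.
Applying the rules: R1 holds, R2 violated, R3 holds, R4 holds.
Only rule 2 fails.

2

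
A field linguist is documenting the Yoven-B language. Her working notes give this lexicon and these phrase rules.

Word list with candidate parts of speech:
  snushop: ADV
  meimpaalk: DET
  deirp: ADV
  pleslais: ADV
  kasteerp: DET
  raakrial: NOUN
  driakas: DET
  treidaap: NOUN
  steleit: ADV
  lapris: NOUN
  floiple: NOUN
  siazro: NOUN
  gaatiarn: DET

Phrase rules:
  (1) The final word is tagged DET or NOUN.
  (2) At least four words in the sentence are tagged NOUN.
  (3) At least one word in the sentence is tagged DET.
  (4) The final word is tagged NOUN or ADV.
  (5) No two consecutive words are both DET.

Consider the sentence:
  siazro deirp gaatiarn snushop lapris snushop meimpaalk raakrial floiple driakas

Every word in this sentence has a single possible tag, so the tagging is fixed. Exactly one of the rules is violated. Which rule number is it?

Fixed tagging: NOUN ADV DET ADV NOUN ADV DET NOUN NOUN DET.
Applying the rules: R1 ✓, R2 ✓, R3 ✓, R4 ✗, R5 ✓.
Only rule 4 fails.

4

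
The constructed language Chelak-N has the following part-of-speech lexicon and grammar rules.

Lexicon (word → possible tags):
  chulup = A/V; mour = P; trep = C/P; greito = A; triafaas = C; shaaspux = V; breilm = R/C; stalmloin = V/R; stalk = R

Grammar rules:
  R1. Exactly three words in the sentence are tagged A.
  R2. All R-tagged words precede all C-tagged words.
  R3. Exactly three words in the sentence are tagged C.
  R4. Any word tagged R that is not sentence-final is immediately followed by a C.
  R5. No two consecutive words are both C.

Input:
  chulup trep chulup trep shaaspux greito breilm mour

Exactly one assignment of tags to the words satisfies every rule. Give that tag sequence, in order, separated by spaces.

A C A C V A C P

Candidates per position — 1:chulup {A,V}; 2:trep {C,P}; 3:chulup {A,V}; 4:trep {C,P}; 5:shaaspux {V}; 6:greito {A}; 7:breilm {R,C}; 8:mour {P}.
Word 1 cannot be V — rule 1 would then fail for every completion. It is A.
Word 2 cannot be P — rule 3 would then fail for every completion. It is C.
Word 3 cannot be V — rule 1 would then fail for every completion. It is A.
Word 4 cannot be P — rule 3 would then fail for every completion. It is C.
Word 7 cannot be R — rule 2 would then fail for every completion. It is C.
That leaves exactly one tagging: A C A C V A C P.
Checking: rule 1 ok; rule 2 ok; rule 3 ok; rule 4 ok; rule 5 ok.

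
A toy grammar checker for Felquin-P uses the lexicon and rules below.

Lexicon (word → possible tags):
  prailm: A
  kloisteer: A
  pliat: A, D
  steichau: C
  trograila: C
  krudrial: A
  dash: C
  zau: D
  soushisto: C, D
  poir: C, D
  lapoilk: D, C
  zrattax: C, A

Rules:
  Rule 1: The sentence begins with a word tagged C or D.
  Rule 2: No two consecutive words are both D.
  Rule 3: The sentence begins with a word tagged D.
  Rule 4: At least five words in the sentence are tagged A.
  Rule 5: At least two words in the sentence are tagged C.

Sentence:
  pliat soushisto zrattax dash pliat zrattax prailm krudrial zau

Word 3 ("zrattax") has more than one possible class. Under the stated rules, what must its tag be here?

A

Candidates per position — 1:pliat {A,D}; 2:soushisto {C,D}; 3:zrattax {C,A}; 4:dash {C}; 5:pliat {A,D}; 6:zrattax {C,A}; 7:prailm {A}; 8:krudrial {A}; 9:zau {D}.
Word 1 cannot be A — rule 1 would then fail for every completion. It is D.
Word 2 cannot be D — rule 2 would then fail for every completion. It is C.
Word 3 cannot be C — rule 4 would then fail for every completion. It is A.
Word 5 cannot be D — rule 4 would then fail for every completion. It is A.
Word 6 cannot be C — rule 4 would then fail for every completion. It is A.
The only consistent sequence is: D C A C A A A A D.
Checking: rule 1 satisfied; rule 2 satisfied; rule 3 satisfied; rule 4 satisfied; rule 5 satisfied.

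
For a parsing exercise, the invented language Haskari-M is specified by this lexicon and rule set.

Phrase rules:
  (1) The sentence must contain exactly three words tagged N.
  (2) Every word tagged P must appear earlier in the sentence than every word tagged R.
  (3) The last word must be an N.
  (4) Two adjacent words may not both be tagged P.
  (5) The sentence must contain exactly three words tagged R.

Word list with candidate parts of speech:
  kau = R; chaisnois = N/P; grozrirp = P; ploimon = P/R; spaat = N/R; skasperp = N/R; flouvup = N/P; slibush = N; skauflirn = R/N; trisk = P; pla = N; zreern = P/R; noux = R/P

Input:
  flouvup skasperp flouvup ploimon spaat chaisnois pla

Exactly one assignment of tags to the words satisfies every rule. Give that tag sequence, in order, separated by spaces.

Candidates per position — 1:flouvup {N,P}; 2:skasperp {N,R}; 3:flouvup {N,P}; 4:ploimon {P,R}; 5:spaat {N,R}; 6:chaisnois {N,P}; 7:pla {N}.
At position 2, choosing N makes rule 5 impossible to satisfy; hence R.
At position 3, choosing P makes rule 2 impossible to satisfy; hence N.
At position 4, choosing P makes rule 2 impossible to satisfy; hence R.
At position 5, choosing N makes rule 5 impossible to satisfy; hence R.
At position 6, choosing P makes rule 2 impossible to satisfy; hence N.
At position 1, choosing N makes rule 1 impossible to satisfy; hence P.
That leaves exactly one tagging: P R N R R N N.
Checking: rule 1 ✓; rule 2 ✓; rule 3 ✓; rule 4 ✓; rule 5 ✓.

P R N R R N N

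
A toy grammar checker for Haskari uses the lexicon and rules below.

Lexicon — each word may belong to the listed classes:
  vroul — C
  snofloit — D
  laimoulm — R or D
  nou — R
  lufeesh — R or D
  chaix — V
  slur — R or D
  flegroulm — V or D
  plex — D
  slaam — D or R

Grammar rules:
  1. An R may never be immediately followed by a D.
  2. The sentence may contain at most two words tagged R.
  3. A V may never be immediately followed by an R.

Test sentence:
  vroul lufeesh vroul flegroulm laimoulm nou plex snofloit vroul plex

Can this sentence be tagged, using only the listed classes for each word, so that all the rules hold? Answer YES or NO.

Candidates per position — 1:vroul {C}; 2:lufeesh {R,D}; 3:vroul {C}; 4:flegroulm {V,D}; 5:laimoulm {R,D}; 6:nou {R}; 7:plex {D}; 8:snofloit {D}; 9:vroul {C}; 10:plex {D}.
Rule 1 cannot be satisfied by any choice of tags from the lexicon.
So there is no consistent tagging.

NO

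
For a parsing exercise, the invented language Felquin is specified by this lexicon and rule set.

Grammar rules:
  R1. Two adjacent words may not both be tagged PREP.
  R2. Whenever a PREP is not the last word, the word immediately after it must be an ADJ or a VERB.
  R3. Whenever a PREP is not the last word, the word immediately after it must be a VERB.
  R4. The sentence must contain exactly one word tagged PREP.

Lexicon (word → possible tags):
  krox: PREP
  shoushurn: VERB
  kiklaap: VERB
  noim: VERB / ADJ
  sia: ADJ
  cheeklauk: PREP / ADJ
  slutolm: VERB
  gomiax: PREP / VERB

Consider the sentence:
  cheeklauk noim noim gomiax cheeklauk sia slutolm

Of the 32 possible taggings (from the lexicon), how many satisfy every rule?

2

Candidates per position — 1:cheeklauk {PREP,ADJ}; 2:noim {VERB,ADJ}; 3:noim {VERB,ADJ}; 4:gomiax {PREP,VERB}; 5:cheeklauk {PREP,ADJ}; 6:sia {ADJ}; 7:slutolm {VERB}.
There are 32 candidate sequences in total.
The sequences that satisfy every rule: PREP VERB VERB VERB ADJ ADJ VERB; PREP VERB ADJ VERB ADJ ADJ VERB.
Count = 2.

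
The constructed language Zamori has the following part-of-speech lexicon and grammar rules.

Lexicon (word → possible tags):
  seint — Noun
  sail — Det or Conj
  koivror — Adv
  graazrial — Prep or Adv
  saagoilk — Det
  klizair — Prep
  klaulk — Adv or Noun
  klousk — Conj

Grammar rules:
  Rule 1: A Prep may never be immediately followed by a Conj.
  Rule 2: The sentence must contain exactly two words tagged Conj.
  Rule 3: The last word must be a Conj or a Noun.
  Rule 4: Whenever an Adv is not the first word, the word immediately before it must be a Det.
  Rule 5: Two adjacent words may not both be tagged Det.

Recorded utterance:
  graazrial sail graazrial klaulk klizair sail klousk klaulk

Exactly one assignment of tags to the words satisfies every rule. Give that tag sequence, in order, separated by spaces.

Adv Conj Prep Noun Prep Det Conj Noun

Candidates per position — 1:graazrial {Prep,Adv}; 2:sail {Det,Conj}; 3:graazrial {Prep,Adv}; 4:klaulk {Adv,Noun}; 5:klizair {Prep}; 6:sail {Det,Conj}; 7:klousk {Conj}; 8:klaulk {Adv,Noun}.
Position 4: tagging it Adv would leave rule 4 unsatisfiable, so it must be Noun.
Position 6: tagging it Conj would leave rule 1 unsatisfiable, so it must be Det.
Position 8: tagging it Adv would leave rule 3 unsatisfiable, so it must be Noun.
Position 2: tagging it Det would leave rule 2 unsatisfiable, so it must be Conj.
Position 3: tagging it Adv would leave rule 4 unsatisfiable, so it must be Prep.
Position 1: tagging it Prep would leave rule 1 unsatisfiable, so it must be Adv.
The unique satisfying tagging is: Adv Conj Prep Noun Prep Det Conj Noun.
Check: rule 1 satisfied; rule 2 satisfied; rule 3 satisfied; rule 4 satisfied; rule 5 satisfied.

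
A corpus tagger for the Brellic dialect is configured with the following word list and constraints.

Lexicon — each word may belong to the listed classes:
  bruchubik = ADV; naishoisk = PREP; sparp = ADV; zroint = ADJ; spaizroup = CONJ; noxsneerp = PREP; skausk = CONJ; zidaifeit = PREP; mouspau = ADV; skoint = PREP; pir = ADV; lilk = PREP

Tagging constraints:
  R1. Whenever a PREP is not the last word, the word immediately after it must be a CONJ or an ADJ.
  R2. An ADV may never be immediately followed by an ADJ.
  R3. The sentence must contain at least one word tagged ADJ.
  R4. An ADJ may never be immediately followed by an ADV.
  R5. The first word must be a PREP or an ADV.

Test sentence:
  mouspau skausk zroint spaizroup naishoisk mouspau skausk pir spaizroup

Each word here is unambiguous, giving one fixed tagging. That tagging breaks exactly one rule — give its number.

1

Fixed tagging: ADV CONJ ADJ CONJ PREP ADV CONJ ADV CONJ.
Rule check: R1 violated, R2 holds, R3 holds, R4 holds, R5 holds.
Only rule 1 fails.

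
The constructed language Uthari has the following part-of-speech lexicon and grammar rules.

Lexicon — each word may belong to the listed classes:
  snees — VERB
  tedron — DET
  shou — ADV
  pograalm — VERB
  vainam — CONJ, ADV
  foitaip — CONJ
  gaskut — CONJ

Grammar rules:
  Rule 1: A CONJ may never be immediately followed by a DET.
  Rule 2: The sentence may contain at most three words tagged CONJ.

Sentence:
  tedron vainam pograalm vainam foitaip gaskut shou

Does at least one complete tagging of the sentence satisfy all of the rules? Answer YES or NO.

Candidates per position — 1:tedron {DET}; 2:vainam {CONJ,ADV}; 3:pograalm {VERB}; 4:vainam {CONJ,ADV}; 5:foitaip {CONJ}; 6:gaskut {CONJ}; 7:shou {ADV}.
One satisfying assignment: DET CONJ VERB ADV CONJ CONJ ADV.
Check: rule 1 holds; rule 2 holds.

YES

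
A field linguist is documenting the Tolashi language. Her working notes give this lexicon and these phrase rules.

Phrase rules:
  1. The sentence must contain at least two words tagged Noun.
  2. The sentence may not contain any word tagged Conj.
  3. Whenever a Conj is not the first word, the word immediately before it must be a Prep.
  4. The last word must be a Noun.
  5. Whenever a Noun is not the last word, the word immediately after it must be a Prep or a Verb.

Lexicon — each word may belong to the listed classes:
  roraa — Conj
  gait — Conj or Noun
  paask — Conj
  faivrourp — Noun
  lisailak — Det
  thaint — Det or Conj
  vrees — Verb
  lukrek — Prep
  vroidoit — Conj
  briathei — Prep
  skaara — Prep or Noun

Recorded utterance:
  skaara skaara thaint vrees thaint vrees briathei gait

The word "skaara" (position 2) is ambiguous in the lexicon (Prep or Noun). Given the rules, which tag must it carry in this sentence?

Candidates per position — 1:skaara {Prep,Noun}; 2:skaara {Prep,Noun}; 3:thaint {Det,Conj}; 4:vrees {Verb}; 5:thaint {Det,Conj}; 6:vrees {Verb}; 7:briathei {Prep}; 8:gait {Conj,Noun}.
At position 2, choosing Noun makes rule 5 impossible to satisfy; hence Prep.
At position 3, choosing Conj makes rule 2 impossible to satisfy; hence Det.
At position 5, choosing Conj makes rule 2 impossible to satisfy; hence Det.
At position 8, choosing Conj makes rule 1 impossible to satisfy; hence Noun.
At position 1, choosing Prep makes rule 1 impossible to satisfy; hence Noun.
So the tagging must be: Noun Prep Det Verb Det Verb Prep Noun.
Check: rule 1 ✓; rule 2 ✓; rule 3 ✓; rule 4 ✓; rule 5 ✓.

Prep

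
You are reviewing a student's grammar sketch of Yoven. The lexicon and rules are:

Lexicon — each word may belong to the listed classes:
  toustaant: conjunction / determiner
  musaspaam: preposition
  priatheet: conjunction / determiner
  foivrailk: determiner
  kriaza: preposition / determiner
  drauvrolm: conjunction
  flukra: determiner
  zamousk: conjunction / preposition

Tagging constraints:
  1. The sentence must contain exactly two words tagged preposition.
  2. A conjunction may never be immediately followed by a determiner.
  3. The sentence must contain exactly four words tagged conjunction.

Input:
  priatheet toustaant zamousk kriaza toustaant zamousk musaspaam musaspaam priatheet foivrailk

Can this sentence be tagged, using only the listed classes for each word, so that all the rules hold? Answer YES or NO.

NO

Candidates per position — 1:priatheet {conjunction,determiner}; 2:toustaant {conjunction,determiner}; 3:zamousk {conjunction,preposition}; 4:kriaza {preposition,determiner}; 5:toustaant {conjunction,determiner}; 6:zamousk {conjunction,preposition}; 7:musaspaam {preposition}; 8:musaspaam {preposition}; 9:priatheet {conjunction,determiner}; 10:foivrailk {determiner}.
Every candidate sequence violates at least one rule; no consistent tagging exists.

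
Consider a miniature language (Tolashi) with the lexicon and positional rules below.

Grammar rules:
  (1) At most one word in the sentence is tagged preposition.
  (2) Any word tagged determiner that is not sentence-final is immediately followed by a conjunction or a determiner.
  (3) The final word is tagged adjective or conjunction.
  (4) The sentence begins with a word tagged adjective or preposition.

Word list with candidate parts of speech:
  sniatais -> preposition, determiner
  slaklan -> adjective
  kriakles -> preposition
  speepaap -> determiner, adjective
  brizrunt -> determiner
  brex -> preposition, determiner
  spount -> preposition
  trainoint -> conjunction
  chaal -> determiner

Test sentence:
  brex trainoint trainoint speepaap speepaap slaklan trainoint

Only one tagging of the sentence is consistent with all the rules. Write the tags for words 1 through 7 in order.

Candidates per position — 1:brex {preposition,determiner}; 2:trainoint {conjunction}; 3:trainoint {conjunction}; 4:speepaap {determiner,adjective}; 5:speepaap {determiner,adjective}; 6:slaklan {adjective}; 7:trainoint {conjunction}.
Position 1: tagging it determiner would leave rule 4 unsatisfiable, so it must be preposition.
Position 4: tagging it determiner would leave rule 2 unsatisfiable, so it must be adjective.
Position 5: tagging it determiner would leave rule 2 unsatisfiable, so it must be adjective.
The only consistent sequence is: preposition conjunction conjunction adjective adjective adjective conjunction.
Rule-by-rule: rule 1 ✓; rule 2 ✓; rule 3 ✓; rule 4 ✓.

preposition conjunction conjunction adjective adjective adjective conjunction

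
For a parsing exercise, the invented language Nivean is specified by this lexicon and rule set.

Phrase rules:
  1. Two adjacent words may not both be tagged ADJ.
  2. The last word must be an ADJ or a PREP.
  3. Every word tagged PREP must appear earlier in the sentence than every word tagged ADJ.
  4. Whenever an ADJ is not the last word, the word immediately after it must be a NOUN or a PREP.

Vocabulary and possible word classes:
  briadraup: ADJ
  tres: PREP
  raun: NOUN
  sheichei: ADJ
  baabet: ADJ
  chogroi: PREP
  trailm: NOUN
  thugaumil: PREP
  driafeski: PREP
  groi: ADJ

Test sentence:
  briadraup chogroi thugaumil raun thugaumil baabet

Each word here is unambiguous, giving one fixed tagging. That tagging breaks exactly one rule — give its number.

3

Fixed tagging: ADJ PREP PREP NOUN PREP ADJ.
Checking each rule: R1 ok, R2 ok, R3 fails, R4 ok.
Only rule 3 fails.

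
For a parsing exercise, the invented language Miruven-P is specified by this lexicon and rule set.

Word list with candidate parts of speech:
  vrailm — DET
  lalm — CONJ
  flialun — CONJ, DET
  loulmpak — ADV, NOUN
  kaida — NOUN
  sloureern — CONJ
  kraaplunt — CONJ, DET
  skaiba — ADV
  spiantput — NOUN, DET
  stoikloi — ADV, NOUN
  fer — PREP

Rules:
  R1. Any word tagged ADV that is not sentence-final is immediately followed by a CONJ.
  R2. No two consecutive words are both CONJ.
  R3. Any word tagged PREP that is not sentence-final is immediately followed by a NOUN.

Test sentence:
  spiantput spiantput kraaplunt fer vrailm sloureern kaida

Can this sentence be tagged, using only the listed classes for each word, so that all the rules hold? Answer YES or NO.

Candidates per position — 1:spiantput {NOUN,DET}; 2:spiantput {NOUN,DET}; 3:kraaplunt {CONJ,DET}; 4:fer {PREP}; 5:vrailm {DET}; 6:sloureern {CONJ}; 7:kaida {NOUN}.
Rule 3 cannot be satisfied by any choice of tags from the lexicon.
So there is no consistent tagging.

NO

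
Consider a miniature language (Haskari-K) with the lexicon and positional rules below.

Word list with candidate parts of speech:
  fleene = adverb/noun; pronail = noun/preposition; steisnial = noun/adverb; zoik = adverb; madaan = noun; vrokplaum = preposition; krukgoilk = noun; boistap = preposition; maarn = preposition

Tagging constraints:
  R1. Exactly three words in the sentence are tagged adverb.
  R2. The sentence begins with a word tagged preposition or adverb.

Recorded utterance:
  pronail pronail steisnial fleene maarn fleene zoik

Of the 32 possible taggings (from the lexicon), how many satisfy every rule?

Candidates per position — 1:pronail {noun,preposition}; 2:pronail {noun,preposition}; 3:steisnial {noun,adverb}; 4:fleene {adverb,noun}; 5:maarn {preposition}; 6:fleene {adverb,noun}; 7:zoik {adverb}.
There are 32 candidate sequences in total.
Checking each against the rules leaves 6 sequences.
Count = 6.

6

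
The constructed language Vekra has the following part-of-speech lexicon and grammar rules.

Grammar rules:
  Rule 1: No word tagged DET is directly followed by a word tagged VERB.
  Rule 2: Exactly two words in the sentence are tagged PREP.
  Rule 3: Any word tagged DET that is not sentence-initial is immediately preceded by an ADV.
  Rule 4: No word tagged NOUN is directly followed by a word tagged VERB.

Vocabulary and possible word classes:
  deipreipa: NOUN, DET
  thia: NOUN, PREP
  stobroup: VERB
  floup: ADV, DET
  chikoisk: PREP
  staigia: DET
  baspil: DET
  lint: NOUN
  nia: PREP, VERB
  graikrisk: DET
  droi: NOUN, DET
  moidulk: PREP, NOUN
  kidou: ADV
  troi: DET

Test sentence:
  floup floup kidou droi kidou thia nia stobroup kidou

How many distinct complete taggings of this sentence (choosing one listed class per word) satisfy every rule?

6

Candidates per position — 1:floup {ADV,DET}; 2:floup {ADV,DET}; 3:kidou {ADV}; 4:droi {NOUN,DET}; 5:kidou {ADV}; 6:thia {NOUN,PREP}; 7:nia {PREP,VERB}; 8:stobroup {VERB}; 9:kidou {ADV}.
There are 32 candidate sequences in total.
Checking each against the rules leaves 6 sequences.
Count = 6.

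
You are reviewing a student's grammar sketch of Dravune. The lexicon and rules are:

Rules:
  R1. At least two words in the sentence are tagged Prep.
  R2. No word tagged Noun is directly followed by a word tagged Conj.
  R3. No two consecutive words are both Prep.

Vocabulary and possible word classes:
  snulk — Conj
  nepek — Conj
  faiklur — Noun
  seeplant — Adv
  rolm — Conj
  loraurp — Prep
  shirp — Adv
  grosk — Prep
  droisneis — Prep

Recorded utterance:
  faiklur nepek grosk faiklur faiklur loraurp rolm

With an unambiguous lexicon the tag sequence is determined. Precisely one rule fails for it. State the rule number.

Fixed tagging: Noun Conj Prep Noun Noun Prep Conj.
Checking each rule: R1 ok, R2 fails, R3 ok.
Only rule 2 fails.

2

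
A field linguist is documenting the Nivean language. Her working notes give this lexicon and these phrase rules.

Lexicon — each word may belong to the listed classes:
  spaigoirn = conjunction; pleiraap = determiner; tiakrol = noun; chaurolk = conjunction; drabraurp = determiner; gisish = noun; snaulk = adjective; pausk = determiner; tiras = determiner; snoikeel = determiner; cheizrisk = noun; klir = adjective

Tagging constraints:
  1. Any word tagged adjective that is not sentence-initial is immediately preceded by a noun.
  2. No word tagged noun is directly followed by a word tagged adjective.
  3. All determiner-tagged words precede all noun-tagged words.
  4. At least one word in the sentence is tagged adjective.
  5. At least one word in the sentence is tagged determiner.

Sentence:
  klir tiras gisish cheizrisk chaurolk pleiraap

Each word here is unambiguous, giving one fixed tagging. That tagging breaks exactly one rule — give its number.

Fixed tagging: adjective determiner noun noun conjunction determiner.
Applying the rules: R1 holds, R2 holds, R3 violated, R4 holds, R5 holds.
Only rule 3 fails.

3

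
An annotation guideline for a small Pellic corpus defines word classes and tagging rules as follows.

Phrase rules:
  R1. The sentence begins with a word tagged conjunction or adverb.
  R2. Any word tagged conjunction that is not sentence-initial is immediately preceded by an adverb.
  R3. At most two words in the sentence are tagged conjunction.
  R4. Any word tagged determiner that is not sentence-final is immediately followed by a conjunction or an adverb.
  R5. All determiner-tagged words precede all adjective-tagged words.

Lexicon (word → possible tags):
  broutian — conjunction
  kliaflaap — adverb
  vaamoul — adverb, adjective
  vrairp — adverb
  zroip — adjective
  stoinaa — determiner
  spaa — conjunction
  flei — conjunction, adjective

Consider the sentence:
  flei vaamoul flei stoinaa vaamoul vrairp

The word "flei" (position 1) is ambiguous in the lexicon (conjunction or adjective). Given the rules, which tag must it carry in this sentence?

conjunction

Candidates per position — 1:flei {conjunction,adjective}; 2:vaamoul {adverb,adjective}; 3:flei {conjunction,adjective}; 4:stoinaa {determiner}; 5:vaamoul {adverb,adjective}; 6:vrairp {adverb}.
Word 1 cannot be adjective — rule 1 would then fail for every completion. It is conjunction.
Word 2 cannot be adjective — rule 5 would then fail for every completion. It is adverb.
Word 3 cannot be adjective — rule 5 would then fail for every completion. It is conjunction.
Word 5 cannot be adjective — rule 4 would then fail for every completion. It is adverb.
So the tagging must be: conjunction adverb conjunction determiner adverb adverb.
Rule-by-rule: rule 1 ok; rule 2 ok; rule 3 ok; rule 4 ok; rule 5 ok.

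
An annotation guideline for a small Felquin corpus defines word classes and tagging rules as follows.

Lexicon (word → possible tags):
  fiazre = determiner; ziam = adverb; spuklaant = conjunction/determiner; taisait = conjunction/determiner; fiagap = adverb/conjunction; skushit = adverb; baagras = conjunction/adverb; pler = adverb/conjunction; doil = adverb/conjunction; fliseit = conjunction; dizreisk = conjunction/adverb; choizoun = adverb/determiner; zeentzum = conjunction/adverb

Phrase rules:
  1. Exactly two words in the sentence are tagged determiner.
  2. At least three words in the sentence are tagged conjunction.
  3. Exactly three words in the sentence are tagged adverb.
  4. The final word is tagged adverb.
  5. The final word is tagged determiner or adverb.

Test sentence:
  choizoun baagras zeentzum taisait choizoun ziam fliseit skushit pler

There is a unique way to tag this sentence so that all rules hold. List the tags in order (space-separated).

determiner conjunction conjunction conjunction determiner adverb conjunction adverb adverb

Candidates per position — 1:choizoun {adverb,determiner}; 2:baagras {conjunction,adverb}; 3:zeentzum {conjunction,adverb}; 4:taisait {conjunction,determiner}; 5:choizoun {adverb,determiner}; 6:ziam {adverb}; 7:fliseit {conjunction}; 8:skushit {adverb}; 9:pler {adverb,conjunction}.
Word 9 cannot be conjunction — rule 4 would then fail for every completion. It is adverb.
Word 1 cannot be adverb — rule 3 would then fail for every completion. It is determiner.
Word 2 cannot be adverb — rule 3 would then fail for every completion. It is conjunction.
Word 3 cannot be adverb — rule 3 would then fail for every completion. It is conjunction.
Word 5 cannot be adverb — rule 3 would then fail for every completion. It is determiner.
Word 4 cannot be determiner — rule 1 would then fail for every completion. It is conjunction.
The only consistent sequence is: determiner conjunction conjunction conjunction determiner adverb conjunction adverb adverb.
Rule-by-rule: rule 1 ✓; rule 2 ✓; rule 3 ✓; rule 4 ✓; rule 5 ✓.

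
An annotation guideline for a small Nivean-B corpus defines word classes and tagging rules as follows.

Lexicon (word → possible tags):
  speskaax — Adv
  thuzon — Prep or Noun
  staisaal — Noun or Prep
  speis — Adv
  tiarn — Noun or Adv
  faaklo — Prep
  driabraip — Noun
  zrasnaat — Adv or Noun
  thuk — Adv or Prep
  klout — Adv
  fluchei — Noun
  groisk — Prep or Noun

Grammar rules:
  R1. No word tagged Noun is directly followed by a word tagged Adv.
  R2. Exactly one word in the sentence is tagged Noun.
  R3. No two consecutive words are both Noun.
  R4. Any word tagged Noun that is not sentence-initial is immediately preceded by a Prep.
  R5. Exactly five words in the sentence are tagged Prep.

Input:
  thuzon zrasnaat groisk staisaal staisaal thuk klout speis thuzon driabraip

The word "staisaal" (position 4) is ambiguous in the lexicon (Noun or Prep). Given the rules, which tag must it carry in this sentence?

Prep

Candidates per position — 1:thuzon {Prep,Noun}; 2:zrasnaat {Adv,Noun}; 3:groisk {Prep,Noun}; 4:staisaal {Noun,Prep}; 5:staisaal {Noun,Prep}; 6:thuk {Adv,Prep}; 7:klout {Adv}; 8:speis {Adv}; 9:thuzon {Prep,Noun}; 10:driabraip {Noun}.
Word 1 cannot be Noun — rule 2 would then fail for every completion. It is Prep.
Word 2 cannot be Noun — rule 2 would then fail for every completion. It is Adv.
Word 3 cannot be Noun — rule 2 would then fail for every completion. It is Prep.
Word 4 cannot be Noun — rule 2 would then fail for every completion. It is Prep.
Word 5 cannot be Noun — rule 2 would then fail for every completion. It is Prep.
Word 9 cannot be Noun — rule 2 would then fail for every completion. It is Prep.
Word 6 cannot be Prep — rule 5 would then fail for every completion. It is Adv.
That leaves exactly one tagging: Prep Adv Prep Prep Prep Adv Adv Adv Prep Noun.
Rule-by-rule: rule 1 ✓; rule 2 ✓; rule 3 ✓; rule 4 ✓; rule 5 ✓.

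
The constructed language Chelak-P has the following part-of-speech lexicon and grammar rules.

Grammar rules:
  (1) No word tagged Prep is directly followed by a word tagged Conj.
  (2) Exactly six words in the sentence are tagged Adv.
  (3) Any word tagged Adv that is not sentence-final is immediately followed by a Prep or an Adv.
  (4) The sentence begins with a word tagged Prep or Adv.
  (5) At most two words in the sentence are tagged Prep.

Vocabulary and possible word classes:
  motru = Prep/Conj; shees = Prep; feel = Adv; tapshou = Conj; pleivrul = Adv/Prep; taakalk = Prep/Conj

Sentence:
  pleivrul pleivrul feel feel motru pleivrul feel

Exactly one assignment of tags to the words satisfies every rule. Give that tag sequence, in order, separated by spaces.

Adv Adv Adv Adv Prep Adv Adv

Candidates per position — 1:pleivrul {Adv,Prep}; 2:pleivrul {Adv,Prep}; 3:feel {Adv}; 4:feel {Adv}; 5:motru {Prep,Conj}; 6:pleivrul {Adv,Prep}; 7:feel {Adv}.
Position 1: tagging it Prep would leave rule 2 unsatisfiable, so it must be Adv.
Position 2: tagging it Prep would leave rule 2 unsatisfiable, so it must be Adv.
Position 5: tagging it Conj would leave rule 3 unsatisfiable, so it must be Prep.
Position 6: tagging it Prep would leave rule 2 unsatisfiable, so it must be Adv.
The unique satisfying tagging is: Adv Adv Adv Adv Prep Adv Adv.
Checking: rule 1 satisfied; rule 2 satisfied; rule 3 satisfied; rule 4 satisfied; rule 5 satisfied.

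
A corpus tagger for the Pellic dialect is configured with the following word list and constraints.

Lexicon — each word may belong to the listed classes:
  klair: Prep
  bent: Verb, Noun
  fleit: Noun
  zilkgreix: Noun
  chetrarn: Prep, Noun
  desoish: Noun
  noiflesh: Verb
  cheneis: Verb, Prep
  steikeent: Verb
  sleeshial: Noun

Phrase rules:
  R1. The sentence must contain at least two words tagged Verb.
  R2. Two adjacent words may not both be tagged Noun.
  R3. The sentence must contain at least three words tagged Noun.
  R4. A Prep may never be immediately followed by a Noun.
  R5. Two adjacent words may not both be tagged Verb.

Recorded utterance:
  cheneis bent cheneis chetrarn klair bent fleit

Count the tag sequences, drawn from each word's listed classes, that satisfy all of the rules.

Candidates per position — 1:cheneis {Verb,Prep}; 2:bent {Verb,Noun}; 3:cheneis {Verb,Prep}; 4:chetrarn {Prep,Noun}; 5:klair {Prep}; 6:bent {Verb,Noun}; 7:fleit {Noun}.
There are 32 candidate sequences in total.
The sequences that satisfy every rule: Verb Noun Verb Noun Prep Verb Noun.
Count = 1.

1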